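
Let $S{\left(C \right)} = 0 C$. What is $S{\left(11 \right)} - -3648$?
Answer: $3648$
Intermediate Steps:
$S{\left(C \right)} = 0$
$S{\left(11 \right)} - -3648 = 0 - -3648 = 0 + 3648 = 3648$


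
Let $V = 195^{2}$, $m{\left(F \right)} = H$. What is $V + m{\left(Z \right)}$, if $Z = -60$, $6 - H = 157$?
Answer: $37874$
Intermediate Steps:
$H = -151$ ($H = 6 - 157 = -151$)
$m{\left(F \right)} = -151$
$V = 38025$
$V + m{\left(Z \right)} = 38025 - 151 = 37874$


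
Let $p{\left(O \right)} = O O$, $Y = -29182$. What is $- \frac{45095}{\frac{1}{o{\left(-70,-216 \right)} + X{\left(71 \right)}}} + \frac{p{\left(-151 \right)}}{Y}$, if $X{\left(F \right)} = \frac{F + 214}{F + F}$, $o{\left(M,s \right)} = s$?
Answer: $\frac{9997035717122}{1035961} \approx 9.65 \cdot 10^{6}$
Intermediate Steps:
$p{\left(O \right)} = O^{2}$
$X{\left(F \right)} = \frac{214 + F}{2 F}$
$- \frac{45095}{\frac{1}{o{\left(-70,-216 \right)} + X{\left(71 \right)}}} + \frac{p{\left(-151 \right)}}{Y} = - \frac{45095}{\frac{1}{-216 + \frac{214 + 71}{2 \cdot 71}}} + \frac{\left(-151\right)^{2}}{-29182} = - \frac{45095}{\frac{1}{-216 + \frac{1}{2} \cdot \frac{1}{71} \cdot 285}} + 22801 \left(- \frac{1}{29182}\right) = - \frac{45095}{\frac{1}{-216 + \frac{285}{142}}} - \frac{22801}{29182} = - \frac{45095}{\frac{1}{- \frac{30387}{142}}} - \frac{22801}{29182} = - \frac{45095}{- \frac{142}{30387}} - \frac{22801}{29182} = \left(-45095\right) \left(- \frac{30387}{142}\right) - \frac{22801}{29182} = \frac{1370301765}{142} - \frac{22801}{29182} = \frac{9997035717122}{1035961}$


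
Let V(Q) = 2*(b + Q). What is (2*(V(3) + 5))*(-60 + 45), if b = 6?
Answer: -690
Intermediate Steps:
V(Q) = 12 + 2*Q (V(Q) = 2*(6 + Q) = 12 + 2*Q)
(2*(V(3) + 5))*(-60 + 45) = (2*((12 + 2*3) + 5))*(-60 + 45) = (2*((12 + 6) + 5))*(-15) = (2*(18 + 5))*(-15) = (2*23)*(-15) = 46*(-15) = -690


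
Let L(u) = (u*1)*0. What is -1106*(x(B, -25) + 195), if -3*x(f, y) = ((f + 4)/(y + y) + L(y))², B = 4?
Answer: -404363554/1875 ≈ -2.1566e+5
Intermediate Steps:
L(u) = 0 (L(u) = u*0 = 0)
x(f, y) = -(4 + f)²/(12*y²) (x(f, y) = -((f + 4)/(y + y) + 0)²/3 = -((4 + f)/((2*y)) + 0)²/3 = -((4 + f)*(1/(2*y)) + 0)²/3 = -((4 + f)/(2*y) + 0)²/3 = -(4 + f)²/(4*y²)/3 = -(4 + f)²/(12*y²))
-1106*(x(B, -25) + 195) = -1106*(-1/12*(4 + 4)²/(-25)² + 195) = -1106*(-1/12*1/625*8² + 195) = -1106*(-1/12*1/625*64 + 195) = -1106*(-16/1875 + 195) = -1106*365609/1875 = -404363554/1875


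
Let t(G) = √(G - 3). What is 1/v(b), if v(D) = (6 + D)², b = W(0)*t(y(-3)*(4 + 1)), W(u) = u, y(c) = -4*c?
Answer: 1/36 ≈ 0.027778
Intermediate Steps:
t(G) = √(-3 + G)
b = 0 (b = 0*√(-3 + (-4*(-3))*(4 + 1)) = 0*√(-3 + 12*5) = 0*√(-3 + 60) = 0*√57 = 0)
1/v(b) = 1/((6 + 0)²) = 1/(6²) = 1/36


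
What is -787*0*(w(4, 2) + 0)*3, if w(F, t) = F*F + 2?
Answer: 0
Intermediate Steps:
w(F, t) = 2 + F**2 (w(F, t) = F**2 + 2 = 2 + F**2)
-787*0*(w(4, 2) + 0)*3 = -787*0*((2 + 4**2) + 0)*3 = -787*0*((2 + 16) + 0)*3 = -787*0*(18 + 0)*3 = -787*0*18*3 = -0*3 = -787*0 = 0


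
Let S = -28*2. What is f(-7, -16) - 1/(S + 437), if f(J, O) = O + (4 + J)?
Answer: -7240/381 ≈ -19.003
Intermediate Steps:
f(J, O) = 4 + J + O
S = -56
f(-7, -16) - 1/(S + 437) = (4 - 7 - 16) - 1/(-56 + 437) = -19 - 1/381 = -7240/381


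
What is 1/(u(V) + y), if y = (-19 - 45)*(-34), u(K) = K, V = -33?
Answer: 1/2143 ≈ 0.00046664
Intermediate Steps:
y = 2176 (y = -64*(-34) = 2176)
1/(u(V) + y) = 1/(-33 + 2176) = 1/2143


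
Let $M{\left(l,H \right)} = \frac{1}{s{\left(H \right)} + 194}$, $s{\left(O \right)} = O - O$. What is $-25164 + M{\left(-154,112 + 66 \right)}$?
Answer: $- \frac{4881815}{194} \approx -25164.0$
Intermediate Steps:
$s{\left(O \right)} = 0$
$M{\left(l,H \right)} = \frac{1}{194}$ ($M{\left(l,H \right)} = \frac{1}{0 + 194} = \frac{1}{194}$)
$-25164 + M{\left(-154,112 + 66 \right)} = -25164 + \frac{1}{194} = - \frac{4881815}{194}$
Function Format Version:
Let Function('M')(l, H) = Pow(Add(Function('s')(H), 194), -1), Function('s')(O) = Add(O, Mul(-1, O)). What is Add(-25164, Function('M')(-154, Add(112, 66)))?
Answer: Rational(-4881815, 194) ≈ -25164.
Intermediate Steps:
Function('s')(O) = 0
Function('M')(l, H) = Rational(1, 194) (Function('M')(l, H) = Pow(Add(0, 194), -1) = Pow(194, -1) = Rational(1, 194))
Add(-25164, Function('M')(-154, Add(112, 66))) = Add(-25164, Rational(1, 194)) = Rational(-4881815, 194)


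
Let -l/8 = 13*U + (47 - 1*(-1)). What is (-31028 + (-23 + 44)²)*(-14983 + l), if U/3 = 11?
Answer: 575005013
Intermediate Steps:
U = 33 (U = 3*11 = 33)
l = -3816 (l = -8*(13*33 + (47 - 1*(-1))) = -8*(429 + (47 + 1)) = -8*(429 + 48) = -8*477 = -3816)
(-31028 + (-23 + 44)²)*(-14983 + l) = (-31028 + (-23 + 44)²)*(-14983 - 3816) = (-31028 + 21²)*(-18799) = (-31028 + 441)*(-18799) = -30587*(-18799) = 575005013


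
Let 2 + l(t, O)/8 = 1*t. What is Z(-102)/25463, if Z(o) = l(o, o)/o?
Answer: 416/1298613 ≈ 0.00032034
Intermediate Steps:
l(t, O) = -16 + 8*t (l(t, O) = -16 + 8*(1*t) = -16 + 8*t)
Z(o) = (-16 + 8*o)/o
Z(-102)/25463 = (8 - 16/(-102))/25463 = (8 - 16*(-1/102))*(1/25463) = (8 + 8/51)*(1/25463) = (416/51)*(1/25463) = 416/1298613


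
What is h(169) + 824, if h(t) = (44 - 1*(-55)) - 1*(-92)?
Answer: 1015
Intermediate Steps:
h(t) = 191 (h(t) = (44 + 55) + 92 = 99 + 92 = 191)
h(169) + 824 = 191 + 824 = 1015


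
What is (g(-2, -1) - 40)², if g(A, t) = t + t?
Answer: 1764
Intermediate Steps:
g(A, t) = 2*t
(g(-2, -1) - 40)² = (2*(-1) - 40)² = (-2 - 40)² = (-42)² = 1764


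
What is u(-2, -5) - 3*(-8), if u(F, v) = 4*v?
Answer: 4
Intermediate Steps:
u(-2, -5) - 3*(-8) = 4*(-5) - 3*(-8) = -20 + 24 = 4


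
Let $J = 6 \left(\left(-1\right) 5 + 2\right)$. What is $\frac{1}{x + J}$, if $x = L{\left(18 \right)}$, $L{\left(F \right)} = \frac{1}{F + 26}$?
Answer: $- \frac{44}{791} \approx -0.055626$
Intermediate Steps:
$L{\left(F \right)} = \frac{1}{26 + F}$
$x = \frac{1}{44}$ ($x = \frac{1}{26 + 18} = \frac{1}{44} \approx 0.022727$)
$J = -18$ ($J = 6 \left(-5 + 2\right) = 6 \left(-3\right) = -18$)
$\frac{1}{x + J} = \frac{1}{\frac{1}{44} - 18} = \frac{1}{- \frac{791}{44}} = - \frac{44}{791}$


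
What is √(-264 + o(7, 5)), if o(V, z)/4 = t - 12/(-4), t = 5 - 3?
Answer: 2*I*√61 ≈ 15.62*I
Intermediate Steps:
t = 2
o(V, z) = 20 (o(V, z) = 4*(2 - 12/(-4)) = 4*(2 - 12*(-1)/4) = 4*(2 - 1*(-3)) = 4*(2 + 3) = 4*5 = 20)
√(-264 + o(7, 5)) = √(-264 + 20) = √(-244) = 2*I*√61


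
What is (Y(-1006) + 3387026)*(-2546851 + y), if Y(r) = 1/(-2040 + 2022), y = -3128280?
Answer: -345992686832177/18 ≈ -1.9222e+13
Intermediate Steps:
Y(r) = -1/18 (Y(r) = 1/(-18) = -1/18)
(Y(-1006) + 3387026)*(-2546851 + y) = (-1/18 + 3387026)*(-2546851 - 3128280) = (60966467/18)*(-5675131) = -345992686832177/18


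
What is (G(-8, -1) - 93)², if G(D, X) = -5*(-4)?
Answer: 5329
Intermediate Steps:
G(D, X) = 20
(G(-8, -1) - 93)² = (20 - 93)² = (-73)² = 5329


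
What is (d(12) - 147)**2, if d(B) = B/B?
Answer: 21316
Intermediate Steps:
d(B) = 1
(d(12) - 147)**2 = (1 - 147)**2 = (-146)**2 = 21316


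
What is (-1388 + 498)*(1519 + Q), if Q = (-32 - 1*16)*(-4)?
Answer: -1522790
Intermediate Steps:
Q = 192 (Q = (-32 - 16)*(-4) = -48*(-4) = 192)
(-1388 + 498)*(1519 + Q) = (-1388 + 498)*(1519 + 192) = -890*1711 = -1522790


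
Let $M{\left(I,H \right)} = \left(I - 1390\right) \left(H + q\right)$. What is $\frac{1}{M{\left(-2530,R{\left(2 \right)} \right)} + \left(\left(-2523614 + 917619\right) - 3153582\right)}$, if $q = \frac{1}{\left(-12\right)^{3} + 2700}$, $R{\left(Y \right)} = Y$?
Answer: $- \frac{243}{1158483311} \approx -2.0976 \cdot 10^{-7}$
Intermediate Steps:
$q = \frac{1}{972}$ ($q = \frac{1}{-1728 + 2700} = \frac{1}{972} \approx 0.0010288$)
$M{\left(I,H \right)} = \left(-1390 + I\right) \left(\frac{1}{972} + H\right)$ ($M{\left(I,H \right)} = \left(I - 1390\right) \left(H + \frac{1}{972}\right) = \left(-1390 + I\right) \left(\frac{1}{972} + H\right)$)
$\frac{1}{M{\left(-2530,R{\left(2 \right)} \right)} + \left(\left(-2523614 + 917619\right) - 3153582\right)} = \frac{1}{\left(- \frac{695}{486} - 2780 + \frac{1}{972} \left(-2530\right) + 2 \left(-2530\right)\right) + \left(\left(-2523614 + 917619\right) - 3153582\right)} = \frac{1}{\left(- \frac{695}{486} - 2780 - \frac{1265}{486} - 5060\right) - 4759577} = \frac{1}{- \frac{1906100}{243} - 4759577} = \frac{1}{- \frac{1158483311}{243}} = - \frac{243}{1158483311}$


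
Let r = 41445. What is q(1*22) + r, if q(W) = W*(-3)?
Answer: 41379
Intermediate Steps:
q(W) = -3*W
q(1*22) + r = -3*22 + 41445 = -66 + 41445 = 41379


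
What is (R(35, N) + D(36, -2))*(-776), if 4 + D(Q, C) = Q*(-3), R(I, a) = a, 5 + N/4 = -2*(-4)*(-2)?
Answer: 152096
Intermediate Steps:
N = -84 (N = -20 + 4*(-2*(-4)*(-2)) = -20 + 4*(8*(-2)) = -20 + 4*(-16) = -20 - 64 = -84)
D(Q, C) = -4 - 3*Q (D(Q, C) = -4 + Q*(-3) = -4 - 3*Q)
(R(35, N) + D(36, -2))*(-776) = (-84 + (-4 - 3*36))*(-776) = (-84 + (-4 - 108))*(-776) = (-84 - 112)*(-776) = -196*(-776) = 152096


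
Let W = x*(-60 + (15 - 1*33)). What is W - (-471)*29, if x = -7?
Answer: 14205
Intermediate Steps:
W = 546 (W = -7*(-60 + (15 - 1*33)) = -7*(-60 + (15 - 33)) = -7*(-60 - 18) = -7*(-78) = 546)
W - (-471)*29 = 546 - (-471)*29 = 546 - 1*(-13659) = 546 + 13659 = 14205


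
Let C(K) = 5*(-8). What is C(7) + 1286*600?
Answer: 771560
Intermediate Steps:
C(K) = -40
C(7) + 1286*600 = -40 + 1286*600 = -40 + 771600 = 771560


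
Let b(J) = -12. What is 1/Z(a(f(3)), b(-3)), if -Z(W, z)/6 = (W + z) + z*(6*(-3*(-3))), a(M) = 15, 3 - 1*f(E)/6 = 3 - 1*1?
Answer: 1/3870 ≈ 0.00025840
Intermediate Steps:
f(E) = 6 (f(E) = 18 - 6*(3 - 1*1) = 18 - 6*(3 - 1) = 18 - 6*2 = 18 - 12 = 6)
Z(W, z) = -330*z - 6*W (Z(W, z) = -6*((W + z) + z*(6*(-3*(-3)))) = -6*((W + z) + z*(6*9)) = -6*((W + z) + z*54) = -6*((W + z) + 54*z) = -6*(W + 55*z) = -330*z - 6*W)
1/Z(a(f(3)), b(-3)) = 1/(-330*(-12) - 6*15) = 1/(3960 - 90) = 1/3870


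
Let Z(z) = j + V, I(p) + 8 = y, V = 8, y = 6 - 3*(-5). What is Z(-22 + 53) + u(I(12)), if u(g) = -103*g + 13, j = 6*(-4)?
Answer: -1342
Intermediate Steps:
y = 21 (y = 6 + 15 = 21)
I(p) = 13 (I(p) = -8 + 21 = 13)
j = -24
u(g) = 13 - 103*g
Z(z) = -16 (Z(z) = -24 + 8 = -16)
Z(-22 + 53) + u(I(12)) = -16 + (13 - 103*13) = -16 + (13 - 1339) = -16 - 1326 = -1342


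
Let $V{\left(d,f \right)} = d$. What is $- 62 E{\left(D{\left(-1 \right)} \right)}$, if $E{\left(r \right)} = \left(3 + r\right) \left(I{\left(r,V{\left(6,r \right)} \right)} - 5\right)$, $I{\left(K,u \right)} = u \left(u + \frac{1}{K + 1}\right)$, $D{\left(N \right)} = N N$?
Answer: $-8432$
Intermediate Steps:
$D{\left(N \right)} = N^{2}$
$I{\left(K,u \right)} = u \left(u + \frac{1}{1 + K}\right)$
$E{\left(r \right)} = \left(-5 + \frac{6 \left(7 + 6 r\right)}{1 + r}\right) \left(3 + r\right)$ ($E{\left(r \right)} = \left(3 + r\right) \left(\frac{6 \left(1 + 6 + r 6\right)}{1 + r} - 5\right) = \left(3 + r\right) \left(\frac{6 \left(1 + 6 + 6 r\right)}{1 + r} - 5\right) = \left(3 + r\right) \left(\frac{6 \left(7 + 6 r\right)}{1 + r} - 5\right) = \left(3 + r\right) \left(-5 + \frac{6 \left(7 + 6 r\right)}{1 + r}\right) = \left(-5 + \frac{6 \left(7 + 6 r\right)}{1 + r}\right) \left(3 + r\right)$)
$- 62 E{\left(D{\left(-1 \right)} \right)} = - 62 \frac{111 + 31 \left(\left(-1\right)^{2}\right)^{2} + 130 \left(-1\right)^{2}}{1 + \left(-1\right)^{2}} = - 62 \frac{111 + 31 \cdot 1^{2} + 130 \cdot 1}{1 + 1} = - 62 \frac{111 + 31 \cdot 1 + 130}{2} = - 62 \frac{111 + 31 + 130}{2} = - 62 \cdot \frac{1}{2} \cdot 272 = \left(-62\right) 136 = -8432$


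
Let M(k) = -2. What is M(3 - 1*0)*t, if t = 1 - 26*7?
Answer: 362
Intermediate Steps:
t = -181 (t = 1 - 182 = -181)
M(3 - 1*0)*t = -2*(-181) = 362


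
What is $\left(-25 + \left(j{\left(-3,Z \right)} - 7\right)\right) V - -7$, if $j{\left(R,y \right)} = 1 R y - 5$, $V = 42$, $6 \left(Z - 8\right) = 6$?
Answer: $-2681$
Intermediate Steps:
$Z = 9$ ($Z = 8 + \frac{1}{6} \cdot 6 = 8 + 1 = 9$)
$j{\left(R,y \right)} = -5 + R y$ ($j{\left(R,y \right)} = R y - 5 = -5 + R y$)
$\left(-25 + \left(j{\left(-3,Z \right)} - 7\right)\right) V - -7 = \left(-25 - 39\right) 42 - -7 = \left(-25 - 39\right) 42 + \left(8 - 1\right) = \left(-25 - 39\right) 42 + 7 = \left(-64\right) 42 + 7 = -2688 + 7 = -2681$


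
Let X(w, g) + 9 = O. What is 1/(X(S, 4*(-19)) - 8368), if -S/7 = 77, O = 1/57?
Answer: -57/477488 ≈ -0.00011937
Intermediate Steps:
O = 1/57 ≈ 0.017544
S = -539 (S = -7*77 = -539)
X(w, g) = -512/57 (X(w, g) = -9 + 1/57 = -512/57)
1/(X(S, 4*(-19)) - 8368) = 1/(-512/57 - 8368) = 1/(-477488/57) = -57/477488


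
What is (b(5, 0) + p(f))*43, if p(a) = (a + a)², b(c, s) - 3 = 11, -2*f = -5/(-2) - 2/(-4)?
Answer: 989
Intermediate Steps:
f = -3/2 (f = -(-5/(-2) - 2/(-4))/2 = -(-5*(-½) - 2*(-¼))/2 = -(5/2 + ½)/2 = -½*3 = -3/2 ≈ -1.5000)
b(c, s) = 14 (b(c, s) = 3 + 11 = 14)
p(a) = 4*a² (p(a) = (2*a)² = 4*a²)
(b(5, 0) + p(f))*43 = (14 + 4*(-3/2)²)*43 = (14 + 4*(9/4))*43 = (14 + 9)*43 = 23*43 = 989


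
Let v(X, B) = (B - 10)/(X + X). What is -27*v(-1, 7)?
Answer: -81/2 ≈ -40.500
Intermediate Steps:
v(X, B) = (-10 + B)/(2*X) (v(X, B) = (-10 + B)/((2*X)) = (-10 + B)*(1/(2*X)) = (-10 + B)/(2*X))
-27*v(-1, 7) = -27*(-10 + 7)/(2*(-1)) = -27*(-1)*(-3)/2 = -27*3/2 = -81/2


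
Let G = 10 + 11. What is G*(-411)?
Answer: -8631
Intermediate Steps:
G = 21
G*(-411) = 21*(-411) = -8631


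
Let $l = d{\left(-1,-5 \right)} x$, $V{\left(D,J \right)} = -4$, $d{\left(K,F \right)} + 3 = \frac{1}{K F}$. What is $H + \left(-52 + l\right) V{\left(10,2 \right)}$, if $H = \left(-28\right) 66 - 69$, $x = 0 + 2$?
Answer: $- \frac{8433}{5} \approx -1686.6$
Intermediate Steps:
$x = 2$
$d{\left(K,F \right)} = -3 + \frac{1}{F K}$ ($d{\left(K,F \right)} = -3 + \frac{1}{K F} = -3 + \frac{1}{F K}$)
$H = -1917$ ($H = -1848 - 69 = -1917$)
$l = - \frac{28}{5}$ ($l = \left(-3 + \frac{1}{\left(-5\right) \left(-1\right)}\right) 2 = \left(-3 - - \frac{1}{5}\right) 2 = \left(-3 + \frac{1}{5}\right) 2 = \left(- \frac{14}{5}\right) 2 = - \frac{28}{5} \approx -5.6$)
$H + \left(-52 + l\right) V{\left(10,2 \right)} = -1917 + \left(-52 - \frac{28}{5}\right) \left(-4\right) = -1917 - - \frac{1152}{5} = -1917 + \frac{1152}{5} = - \frac{8433}{5}$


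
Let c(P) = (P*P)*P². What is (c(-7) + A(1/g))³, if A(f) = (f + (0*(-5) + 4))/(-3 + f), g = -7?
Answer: 147156138359875/10648 ≈ 1.3820e+10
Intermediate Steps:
c(P) = P⁴ (c(P) = P²*P² = P⁴)
A(f) = (4 + f)/(-3 + f) (A(f) = (f + (0 + 4))/(-3 + f) = (f + 4)/(-3 + f) = (4 + f)/(-3 + f))
(c(-7) + A(1/g))³ = ((-7)⁴ + (4 + 1/(-7))/(-3 + 1/(-7)))³ = (2401 + (4 - ⅐)/(-3 - ⅐))³ = (2401 + (27/7)/(-22/7))³ = (2401 - 7/22*27/7)³ = (2401 - 27/22)³ = (52795/22)³ = 147156138359875/10648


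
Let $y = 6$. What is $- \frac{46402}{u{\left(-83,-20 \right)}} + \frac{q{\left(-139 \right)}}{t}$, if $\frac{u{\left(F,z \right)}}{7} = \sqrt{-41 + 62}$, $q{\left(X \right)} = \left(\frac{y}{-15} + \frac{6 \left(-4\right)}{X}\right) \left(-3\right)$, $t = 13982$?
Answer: $\frac{237}{4858745} - \frac{46402 \sqrt{21}}{147} \approx -1446.5$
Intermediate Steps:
$q{\left(X \right)} = \frac{6}{5} + \frac{72}{X}$ ($q{\left(X \right)} = \left(\frac{6}{-15} + \frac{6 \left(-4\right)}{X}\right) \left(-3\right) = \left(6 \left(- \frac{1}{15}\right) - \frac{24}{X}\right) \left(-3\right) = \left(- \frac{2}{5} - \frac{24}{X}\right) \left(-3\right) = \frac{6}{5} + \frac{72}{X}$)
$u{\left(F,z \right)} = 7 \sqrt{21}$ ($u{\left(F,z \right)} = 7 \sqrt{-41 + 62} = 7 \sqrt{21}$)
$- \frac{46402}{u{\left(-83,-20 \right)}} + \frac{q{\left(-139 \right)}}{t} = - \frac{46402}{7 \sqrt{21}} + \frac{\frac{6}{5} + \frac{72}{-139}}{13982} = - 46402 \frac{\sqrt{21}}{147} + \left(\frac{6}{5} + 72 \left(- \frac{1}{139}\right)\right) \frac{1}{13982} = - \frac{46402 \sqrt{21}}{147} + \left(\frac{6}{5} - \frac{72}{139}\right) \frac{1}{13982} = - \frac{46402 \sqrt{21}}{147} + \frac{474}{695} \cdot \frac{1}{13982} = - \frac{46402 \sqrt{21}}{147} + \frac{237}{4858745} = \frac{237}{4858745} - \frac{46402 \sqrt{21}}{147}$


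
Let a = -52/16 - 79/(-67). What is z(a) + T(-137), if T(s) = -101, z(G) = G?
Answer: -27623/268 ≈ -103.07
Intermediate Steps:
a = -555/268 (a = -52*1/16 - 79*(-1/67) = -13/4 + 79/67 = -555/268 ≈ -2.0709)
z(a) + T(-137) = -555/268 - 101 = -27623/268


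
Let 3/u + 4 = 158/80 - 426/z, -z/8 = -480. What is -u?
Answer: 1920/1367 ≈ 1.4045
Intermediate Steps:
z = 3840 (z = -8*(-480) = 3840)
u = -1920/1367 (u = 3/(-4 + (158/80 - 426/3840)) = 3/(-4 + (158*(1/80) - 426*1/3840)) = 3/(-4 + (79/40 - 71/640)) = 3/(-4 + 1193/640) = 3/(-1367/640) = 3*(-640/1367) = -1920/1367 ≈ -1.4045)
-u = -1*(-1920/1367) = 1920/1367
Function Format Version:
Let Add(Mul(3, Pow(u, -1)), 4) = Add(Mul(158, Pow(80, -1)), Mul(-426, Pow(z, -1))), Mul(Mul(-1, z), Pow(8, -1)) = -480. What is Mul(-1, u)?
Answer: Rational(1920, 1367) ≈ 1.4045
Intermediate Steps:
z = 3840 (z = Mul(-8, -480) = 3840)
u = Rational(-1920, 1367) (u = Mul(3, Pow(Add(-4, Add(Mul(158, Pow(80, -1)), Mul(-426, Pow(3840, -1)))), -1)) = Mul(3, Pow(Add(-4, Add(Mul(158, Rational(1, 80)), Mul(-426, Rational(1, 3840)))), -1)) = Mul(3, Pow(Add(-4, Add(Rational(79, 40), Rational(-71, 640))), -1)) = Mul(3, Pow(Add(-4, Rational(1193, 640)), -1)) = Mul(3, Pow(Rational(-1367, 640), -1)) = Mul(3, Rational(-640, 1367)) = Rational(-1920, 1367) ≈ -1.4045)
Mul(-1, u) = Mul(-1, Rational(-1920, 1367)) = Rational(1920, 1367)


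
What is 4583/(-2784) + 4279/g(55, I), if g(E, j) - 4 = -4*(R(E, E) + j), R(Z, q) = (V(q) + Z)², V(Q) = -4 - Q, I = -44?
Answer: 98113/2784 ≈ 35.242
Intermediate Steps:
R(Z, q) = (-4 + Z - q)² (R(Z, q) = ((-4 - q) + Z)² = (-4 + Z - q)²)
g(E, j) = -60 - 4*j (g(E, j) = 4 - 4*((4 + E - E)² + j) = 4 - 4*(4² + j) = 4 - 4*(16 + j) = 4 + (-64 - 4*j) = -60 - 4*j)
4583/(-2784) + 4279/g(55, I) = 4583/(-2784) + 4279/(-60 - 4*(-44)) = 4583*(-1/2784) + 4279/(-60 + 176) = -4583/2784 + 4279/116 = 98113/2784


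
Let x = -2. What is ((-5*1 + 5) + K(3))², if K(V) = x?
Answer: 4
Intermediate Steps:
K(V) = -2
((-5*1 + 5) + K(3))² = ((-5*1 + 5) - 2)² = ((-5 + 5) - 2)² = (0 - 2)² = (-2)² = 4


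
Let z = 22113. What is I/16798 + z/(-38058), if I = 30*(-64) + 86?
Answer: -73542091/106549714 ≈ -0.69021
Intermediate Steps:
I = -1834 (I = -1920 + 86 = -1834)
I/16798 + z/(-38058) = -1834/16798 + 22113/(-38058) = -1834*1/16798 + 22113*(-1/38058) = -917/8399 - 7371/12686 = -73542091/106549714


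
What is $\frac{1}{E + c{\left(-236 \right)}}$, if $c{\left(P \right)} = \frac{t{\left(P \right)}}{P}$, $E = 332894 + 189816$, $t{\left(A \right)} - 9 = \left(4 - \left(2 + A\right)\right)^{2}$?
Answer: $\frac{236}{123302907} \approx 1.914 \cdot 10^{-6}$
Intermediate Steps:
$t{\left(A \right)} = 9 + \left(2 - A\right)^{2}$ ($t{\left(A \right)} = 9 + \left(4 - \left(2 + A\right)\right)^{2} = 9 + \left(2 - A\right)^{2}$)
$E = 522710$
$c{\left(P \right)} = \frac{9 + \left(-2 + P\right)^{2}}{P}$
$\frac{1}{E + c{\left(-236 \right)}} = \frac{1}{522710 + \frac{9 + \left(-2 - 236\right)^{2}}{-236}} = \frac{1}{522710 - \frac{9 + \left(-238\right)^{2}}{236}} = \frac{1}{522710 - \frac{9 + 56644}{236}} = \frac{1}{522710 - \frac{56653}{236}} = \frac{1}{\frac{123302907}{236}} = \frac{236}{123302907}$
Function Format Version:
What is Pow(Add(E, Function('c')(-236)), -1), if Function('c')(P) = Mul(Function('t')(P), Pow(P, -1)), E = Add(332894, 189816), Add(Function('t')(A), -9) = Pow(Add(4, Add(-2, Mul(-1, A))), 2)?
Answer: Rational(236, 123302907) ≈ 1.9140e-6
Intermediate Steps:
Function('t')(A) = Add(9, Pow(Add(2, Mul(-1, A)), 2)) (Function('t')(A) = Add(9, Pow(Add(4, Add(-2, Mul(-1, A))), 2)) = Add(9, Pow(Add(2, Mul(-1, A)), 2)))
E = 522710
Function('c')(P) = Mul(Pow(P, -1), Add(9, Pow(Add(-2, P), 2))) (Function('c')(P) = Mul(Add(9, Pow(Add(-2, P), 2)), Pow(P, -1)) = Mul(Pow(P, -1), Add(9, Pow(Add(-2, P), 2))))
Pow(Add(E, Function('c')(-236)), -1) = Pow(Add(522710, Mul(Pow(-236, -1), Add(9, Pow(Add(-2, -236), 2)))), -1) = Pow(Add(522710, Mul(Rational(-1, 236), Add(9, Pow(-238, 2)))), -1) = Pow(Add(522710, Mul(Rational(-1, 236), Add(9, 56644))), -1) = Pow(Add(522710, Mul(Rational(-1, 236), 56653)), -1) = Pow(Add(522710, Rational(-56653, 236)), -1) = Pow(Rational(123302907, 236), -1) = Rational(236, 123302907)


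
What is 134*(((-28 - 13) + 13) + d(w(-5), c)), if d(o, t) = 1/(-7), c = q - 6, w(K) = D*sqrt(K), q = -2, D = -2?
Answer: -26398/7 ≈ -3771.1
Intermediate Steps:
w(K) = -2*sqrt(K)
c = -8 (c = -2 - 6 = -8)
d(o, t) = -1/7
134*(((-28 - 13) + 13) + d(w(-5), c)) = 134*(((-28 - 13) + 13) - 1/7) = 134*((-41 + 13) - 1/7) = 134*(-28 - 1/7) = 134*(-197/7) = -26398/7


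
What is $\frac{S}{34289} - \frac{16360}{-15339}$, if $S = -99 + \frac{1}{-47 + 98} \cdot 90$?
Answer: $\frac{9511101313}{8941302507} \approx 1.0637$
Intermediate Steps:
$S = - \frac{1653}{17}$ ($S = -99 + \frac{1}{51} \cdot 90 = -99 + \frac{30}{17} = - \frac{1653}{17} \approx -97.235$)
$\frac{S}{34289} - \frac{16360}{-15339} = - \frac{1653}{17 \cdot 34289} - \frac{16360}{-15339} = \left(- \frac{1653}{17}\right) \frac{1}{34289} - - \frac{16360}{15339} = - \frac{1653}{582913} + \frac{16360}{15339} = \frac{9511101313}{8941302507}$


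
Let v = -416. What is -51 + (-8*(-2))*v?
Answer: -6707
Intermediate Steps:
-51 + (-8*(-2))*v = -51 - 8*(-2)*(-416) = -51 + 16*(-416) = -51 - 6656 = -6707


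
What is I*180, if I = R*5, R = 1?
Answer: 900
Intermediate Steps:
I = 5 (I = 1*5 = 5)
I*180 = 5*180 = 900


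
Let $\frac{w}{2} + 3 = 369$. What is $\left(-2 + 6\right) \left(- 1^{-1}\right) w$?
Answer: $-2928$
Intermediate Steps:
$w = 732$ ($w = -6 + 2 \cdot 369 = -6 + 738 = 732$)
$\left(-2 + 6\right) \left(- 1^{-1}\right) w = \left(-2 + 6\right) \left(- 1^{-1}\right) 732 = 4 \left(\left(-1\right) 1\right) 732 = 4 \left(-1\right) 732 = \left(-4\right) 732 = -2928$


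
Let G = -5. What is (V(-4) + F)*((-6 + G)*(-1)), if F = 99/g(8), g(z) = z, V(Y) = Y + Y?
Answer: 385/8 ≈ 48.125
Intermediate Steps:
V(Y) = 2*Y
F = 99/8 ≈ 12.375
(V(-4) + F)*((-6 + G)*(-1)) = (2*(-4) + 99/8)*((-6 - 5)*(-1)) = (-8 + 99/8)*(-11*(-1)) = (35/8)*11 = 385/8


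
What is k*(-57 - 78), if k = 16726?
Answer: -2258010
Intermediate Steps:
k*(-57 - 78) = 16726*(-57 - 78) = 16726*(-135) = -2258010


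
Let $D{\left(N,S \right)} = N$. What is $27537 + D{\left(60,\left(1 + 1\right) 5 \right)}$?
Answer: $27597$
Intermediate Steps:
$27537 + D{\left(60,\left(1 + 1\right) 5 \right)} = 27537 + 60 = 27597$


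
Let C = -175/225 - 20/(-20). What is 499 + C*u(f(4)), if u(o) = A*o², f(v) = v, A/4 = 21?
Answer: 2393/3 ≈ 797.67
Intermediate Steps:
A = 84 (A = 4*21 = 84)
C = 2/9 (C = -175*1/225 - 20*(-1/20) = -7/9 + 1 = 2/9 ≈ 0.22222)
u(o) = 84*o²
499 + C*u(f(4)) = 499 + 2*(84*4²)/9 = 499 + 2*(84*16)/9 = 499 + (2/9)*1344 = 499 + 896/3 = 2393/3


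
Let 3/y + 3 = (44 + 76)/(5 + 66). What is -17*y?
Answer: 1207/31 ≈ 38.935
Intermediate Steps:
y = -71/31 (y = 3/(-3 + (44 + 76)/(5 + 66)) = 3/(-3 + 120/71) = 3/(-93/71) = 3*(-71/93) = -71/31 ≈ -2.2903)
-17*y = -17*(-71/31) = 1207/31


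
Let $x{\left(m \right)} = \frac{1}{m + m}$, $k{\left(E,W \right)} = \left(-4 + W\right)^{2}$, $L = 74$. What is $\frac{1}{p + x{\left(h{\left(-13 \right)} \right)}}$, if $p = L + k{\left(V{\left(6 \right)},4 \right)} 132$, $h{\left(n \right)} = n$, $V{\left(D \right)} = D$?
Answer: $\frac{26}{1923} \approx 0.013521$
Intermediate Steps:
$x{\left(m \right)} = \frac{1}{2 m}$
$p = 74$ ($p = 74 + \left(-4 + 4\right)^{2} \cdot 132 = 74 + 0^{2} \cdot 132 = 74 + 0 \cdot 132 = 74 + 0 = 74$)
$\frac{1}{p + x{\left(h{\left(-13 \right)} \right)}} = \frac{1}{74 + \frac{1}{2 \left(-13\right)}} = \frac{1}{74 + \frac{1}{2} \left(- \frac{1}{13}\right)} = \frac{1}{74 - \frac{1}{26}} = \frac{1}{\frac{1923}{26}} = \frac{26}{1923}$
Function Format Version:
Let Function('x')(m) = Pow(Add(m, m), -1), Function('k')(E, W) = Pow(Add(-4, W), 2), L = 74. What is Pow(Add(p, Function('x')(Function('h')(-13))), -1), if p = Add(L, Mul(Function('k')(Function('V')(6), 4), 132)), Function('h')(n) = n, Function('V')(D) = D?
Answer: Rational(26, 1923) ≈ 0.013521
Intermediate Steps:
Function('x')(m) = Mul(Rational(1, 2), Pow(m, -1)) (Function('x')(m) = Pow(Mul(2, m), -1) = Mul(Rational(1, 2), Pow(m, -1)))
p = 74 (p = Add(74, Mul(Pow(Add(-4, 4), 2), 132)) = Add(74, Mul(Pow(0, 2), 132)) = Add(74, Mul(0, 132)) = Add(74, 0) = 74)
Pow(Add(p, Function('x')(Function('h')(-13))), -1) = Pow(Add(74, Mul(Rational(1, 2), Pow(-13, -1))), -1) = Pow(Add(74, Mul(Rational(1, 2), Rational(-1, 13))), -1) = Pow(Add(74, Rational(-1, 26)), -1) = Pow(Rational(1923, 26), -1) = Rational(26, 1923)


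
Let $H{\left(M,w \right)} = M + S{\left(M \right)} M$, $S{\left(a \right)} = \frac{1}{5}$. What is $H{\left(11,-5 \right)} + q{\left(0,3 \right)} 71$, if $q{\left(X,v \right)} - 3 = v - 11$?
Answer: $- \frac{1709}{5} \approx -341.8$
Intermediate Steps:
$S{\left(a \right)} = \frac{1}{5}$
$H{\left(M,w \right)} = \frac{6 M}{5}$ ($H{\left(M,w \right)} = M + \frac{M}{5} = \frac{6 M}{5}$)
$q{\left(X,v \right)} = -8 + v$ ($q{\left(X,v \right)} = 3 + \left(v - 11\right) = 3 + \left(-11 + v\right) = -8 + v$)
$H{\left(11,-5 \right)} + q{\left(0,3 \right)} 71 = \frac{6}{5} \cdot 11 + \left(-8 + 3\right) 71 = \frac{66}{5} - 355 = - \frac{1709}{5}$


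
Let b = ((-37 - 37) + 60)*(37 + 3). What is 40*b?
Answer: -22400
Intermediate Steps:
b = -560 (b = (-74 + 60)*40 = -14*40 = -560)
40*b = 40*(-560) = -22400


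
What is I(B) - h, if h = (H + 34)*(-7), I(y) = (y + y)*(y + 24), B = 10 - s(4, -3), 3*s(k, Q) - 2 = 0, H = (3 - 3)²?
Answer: 7742/9 ≈ 860.22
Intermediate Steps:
H = 0 (H = 0² = 0)
s(k, Q) = ⅔ (s(k, Q) = ⅔ + (⅓)*0 = ⅔ + 0 = ⅔)
B = 28/3 (B = 10 - 1*⅔ = 10 - ⅔ = 28/3 ≈ 9.3333)
I(y) = 2*y*(24 + y) (I(y) = (2*y)*(24 + y) = 2*y*(24 + y))
h = -238 (h = (0 + 34)*(-7) = 34*(-7) = -238)
I(B) - h = 2*(28/3)*(24 + 28/3) - 1*(-238) = 2*(28/3)*(100/3) + 238 = 5600/9 + 238 = 7742/9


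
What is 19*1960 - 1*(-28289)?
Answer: 65529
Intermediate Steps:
19*1960 - 1*(-28289) = 37240 + 28289 = 65529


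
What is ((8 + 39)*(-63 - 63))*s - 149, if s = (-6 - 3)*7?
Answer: 372937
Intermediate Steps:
s = -63 (s = -9*7 = -63)
((8 + 39)*(-63 - 63))*s - 149 = ((8 + 39)*(-63 - 63))*(-63) - 149 = (47*(-126))*(-63) - 149 = -5922*(-63) - 149 = 373086 - 149 = 372937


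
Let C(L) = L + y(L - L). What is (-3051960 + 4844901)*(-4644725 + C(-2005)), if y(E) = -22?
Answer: -8331352177632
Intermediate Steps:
C(L) = -22 + L (C(L) = L - 22 = -22 + L)
(-3051960 + 4844901)*(-4644725 + C(-2005)) = (-3051960 + 4844901)*(-4644725 + (-22 - 2005)) = 1792941*(-4644725 - 2027) = 1792941*(-4646752) = -8331352177632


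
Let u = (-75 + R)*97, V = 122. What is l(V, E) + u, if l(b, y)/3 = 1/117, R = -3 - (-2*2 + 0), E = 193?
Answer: -279941/39 ≈ -7178.0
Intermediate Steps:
R = 1 (R = -3 - (-4 + 0) = -3 - 1*(-4) = -3 + 4 = 1)
l(b, y) = 1/39 (l(b, y) = 3/117 = 3*(1/117) = 1/39)
u = -7178 (u = (-75 + 1)*97 = -74*97 = -7178)
l(V, E) + u = 1/39 - 7178 = -279941/39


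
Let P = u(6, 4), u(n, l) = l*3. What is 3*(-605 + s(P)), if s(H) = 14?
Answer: -1773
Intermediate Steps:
u(n, l) = 3*l
P = 12 (P = 3*4 = 12)
3*(-605 + s(P)) = 3*(-605 + 14) = 3*(-591) = -1773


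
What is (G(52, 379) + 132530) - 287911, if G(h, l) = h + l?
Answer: -154950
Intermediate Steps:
(G(52, 379) + 132530) - 287911 = ((52 + 379) + 132530) - 287911 = (431 + 132530) - 287911 = 132961 - 287911 = -154950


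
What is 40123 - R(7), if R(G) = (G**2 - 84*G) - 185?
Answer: 40847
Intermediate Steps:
R(G) = -185 + G**2 - 84*G
40123 - R(7) = 40123 - (-185 + 7**2 - 84*7) = 40123 - (-185 + 49 - 588) = 40123 - 1*(-724) = 40123 + 724 = 40847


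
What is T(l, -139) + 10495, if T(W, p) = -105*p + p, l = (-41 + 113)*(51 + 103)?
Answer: 24951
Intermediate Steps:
l = 11088 (l = 72*154 = 11088)
T(W, p) = -104*p
T(l, -139) + 10495 = -104*(-139) + 10495 = 14456 + 10495 = 24951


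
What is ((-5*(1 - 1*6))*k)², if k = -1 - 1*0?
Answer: 625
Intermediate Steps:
k = -1 (k = -1 + 0 = -1)
((-5*(1 - 1*6))*k)² = (-5*(1 - 1*6)*(-1))² = (-5*(1 - 6)*(-1))² = (-5*(-5)*(-1))² = (25*(-1))² = (-25)² = 625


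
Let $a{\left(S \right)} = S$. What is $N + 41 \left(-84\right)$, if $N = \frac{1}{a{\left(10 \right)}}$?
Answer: $- \frac{34439}{10} \approx -3443.9$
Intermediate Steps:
$N = \frac{1}{10} \approx 0.1$
$N + 41 \left(-84\right) = \frac{1}{10} + 41 \left(-84\right) = \frac{1}{10} - 3444 = - \frac{34439}{10}$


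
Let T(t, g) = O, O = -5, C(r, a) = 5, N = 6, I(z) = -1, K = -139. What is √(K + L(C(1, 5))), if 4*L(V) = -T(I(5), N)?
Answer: I*√551/2 ≈ 11.737*I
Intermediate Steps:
T(t, g) = -5
L(V) = 5/4 (L(V) = (-1*(-5))/4 = (¼)*5 = 5/4)
√(K + L(C(1, 5))) = √(-139 + 5/4) = √(-551/4) = I*√551/2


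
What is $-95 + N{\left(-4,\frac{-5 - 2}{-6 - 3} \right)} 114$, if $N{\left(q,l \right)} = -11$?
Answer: $-1349$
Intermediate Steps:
$-95 + N{\left(-4,\frac{-5 - 2}{-6 - 3} \right)} 114 = -95 - 1254 = -1349$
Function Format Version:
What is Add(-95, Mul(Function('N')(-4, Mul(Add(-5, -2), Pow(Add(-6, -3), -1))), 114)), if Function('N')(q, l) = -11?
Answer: -1349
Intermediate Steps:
Add(-95, Mul(Function('N')(-4, Mul(Add(-5, -2), Pow(Add(-6, -3), -1))), 114)) = Add(-95, Mul(-11, 114)) = Add(-95, -1254) = -1349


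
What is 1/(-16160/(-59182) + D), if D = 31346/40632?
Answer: 601170756/627933023 ≈ 0.95738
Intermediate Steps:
D = 15673/20316 (D = 31346*(1/40632) = 15673/20316 ≈ 0.77146)
1/(-16160/(-59182) + D) = 1/(-16160/(-59182) + 15673/20316) = 1/(-16160*(-1/59182) + 15673/20316) = 1/(8080/29591 + 15673/20316) = 1/(627933023/601170756) = 601170756/627933023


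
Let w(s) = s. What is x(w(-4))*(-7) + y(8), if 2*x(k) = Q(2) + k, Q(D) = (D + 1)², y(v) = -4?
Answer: -43/2 ≈ -21.500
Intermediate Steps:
Q(D) = (1 + D)²
x(k) = 9/2 + k/2 (x(k) = ((1 + 2)² + k)/2 = (3² + k)/2 = (9 + k)/2 = 9/2 + k/2)
x(w(-4))*(-7) + y(8) = (9/2 + (½)*(-4))*(-7) - 4 = (9/2 - 2)*(-7) - 4 = (5/2)*(-7) - 4 = -35/2 - 4 = -43/2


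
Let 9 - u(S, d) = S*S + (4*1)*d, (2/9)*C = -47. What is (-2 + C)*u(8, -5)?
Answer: 14945/2 ≈ 7472.5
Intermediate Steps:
C = -423/2 (C = (9/2)*(-47) = -423/2 ≈ -211.50)
u(S, d) = 9 - S² - 4*d (u(S, d) = 9 - (S*S + (4*1)*d) = 9 - (S² + 4*d) = 9 + (-S² - 4*d) = 9 - S² - 4*d)
(-2 + C)*u(8, -5) = (-2 - 423/2)*(9 - 1*8² - 4*(-5)) = -427*(9 - 1*64 + 20)/2 = -427*(9 - 64 + 20)/2 = -427/2*(-35) = 14945/2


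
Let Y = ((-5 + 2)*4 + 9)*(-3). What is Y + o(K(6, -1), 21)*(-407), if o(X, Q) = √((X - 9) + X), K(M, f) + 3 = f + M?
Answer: 9 - 407*I*√5 ≈ 9.0 - 910.08*I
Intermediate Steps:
K(M, f) = -3 + M + f (K(M, f) = -3 + (f + M) = -3 + (M + f) = -3 + M + f)
o(X, Q) = √(-9 + 2*X) (o(X, Q) = √((-9 + X) + X) = √(-9 + 2*X))
Y = 9 (Y = (-3*4 + 9)*(-3) = (-12 + 9)*(-3) = -3*(-3) = 9)
Y + o(K(6, -1), 21)*(-407) = 9 + √(-9 + 2*(-3 + 6 - 1))*(-407) = 9 + √(-9 + 2*2)*(-407) = 9 + √(-9 + 4)*(-407) = 9 + √(-5)*(-407) = 9 + (I*√5)*(-407) = 9 - 407*I*√5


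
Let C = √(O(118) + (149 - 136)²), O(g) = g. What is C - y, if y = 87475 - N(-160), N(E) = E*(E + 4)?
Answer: -62515 + √287 ≈ -62498.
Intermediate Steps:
N(E) = E*(4 + E)
C = √287 (C = √(118 + (149 - 136)²) = √(118 + 13²) = √(118 + 169) = √287 ≈ 16.941)
y = 62515 (y = 87475 - (-160)*(4 - 160) = 87475 - (-160)*(-156) = 87475 - 1*24960 = 87475 - 24960 = 62515)
C - y = √287 - 1*62515 = √287 - 62515 = -62515 + √287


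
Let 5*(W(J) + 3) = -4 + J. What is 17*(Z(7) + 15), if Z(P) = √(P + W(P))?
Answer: 255 + 17*√115/5 ≈ 291.46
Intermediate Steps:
W(J) = -19/5 + J/5 (W(J) = -3 + (-4 + J)/5 = -3 + (-⅘ + J/5) = -19/5 + J/5)
Z(P) = √(-19/5 + 6*P/5) (Z(P) = √(P + (-19/5 + P/5)) = √(-19/5 + 6*P/5))
17*(Z(7) + 15) = 17*(√(-95 + 30*7)/5 + 15) = 17*(√(-95 + 210)/5 + 15) = 17*(√115/5 + 15) = 17*(15 + √115/5) = 255 + 17*√115/5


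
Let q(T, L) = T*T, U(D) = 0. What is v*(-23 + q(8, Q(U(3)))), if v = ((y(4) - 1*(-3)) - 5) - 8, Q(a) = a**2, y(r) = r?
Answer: -246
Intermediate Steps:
q(T, L) = T**2
v = -6 (v = ((4 - 1*(-3)) - 5) - 8 = ((4 + 3) - 5) - 8 = (7 - 5) - 8 = 2 - 8 = -6)
v*(-23 + q(8, Q(U(3)))) = -6*(-23 + 8**2) = -6*(-23 + 64) = -6*41 = -246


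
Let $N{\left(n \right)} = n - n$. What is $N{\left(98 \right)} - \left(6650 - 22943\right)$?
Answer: $16293$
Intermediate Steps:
$N{\left(n \right)} = 0$
$N{\left(98 \right)} - \left(6650 - 22943\right) = 0 - \left(6650 - 22943\right) = 0 - -16293 = 0 + 16293 = 16293$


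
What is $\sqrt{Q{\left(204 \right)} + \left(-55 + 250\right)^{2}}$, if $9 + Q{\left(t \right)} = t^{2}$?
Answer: $12 \sqrt{553} \approx 282.19$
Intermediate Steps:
$Q{\left(t \right)} = -9 + t^{2}$
$\sqrt{Q{\left(204 \right)} + \left(-55 + 250\right)^{2}} = \sqrt{\left(-9 + 204^{2}\right) + \left(-55 + 250\right)^{2}} = \sqrt{\left(-9 + 41616\right) + 195^{2}} = \sqrt{41607 + 38025} = \sqrt{79632} = 12 \sqrt{553}$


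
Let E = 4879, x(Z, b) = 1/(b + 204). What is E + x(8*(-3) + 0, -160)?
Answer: 214677/44 ≈ 4879.0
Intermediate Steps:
x(Z, b) = 1/(204 + b)
E + x(8*(-3) + 0, -160) = 4879 + 1/(204 - 160) = 4879 + 1/44 = 214677/44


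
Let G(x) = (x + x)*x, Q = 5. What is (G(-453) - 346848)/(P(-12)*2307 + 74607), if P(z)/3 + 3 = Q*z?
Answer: -10595/60236 ≈ -0.17589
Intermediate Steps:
P(z) = -9 + 15*z (P(z) = -9 + 3*(5*z) = -9 + 15*z)
G(x) = 2*x² (G(x) = (2*x)*x = 2*x²)
(G(-453) - 346848)/(P(-12)*2307 + 74607) = (2*(-453)² - 346848)/((-9 + 15*(-12))*2307 + 74607) = (2*205209 - 346848)/((-9 - 180)*2307 + 74607) = (410418 - 346848)/(-189*2307 + 74607) = 63570/(-436023 + 74607) = 63570/(-361416) = 63570*(-1/361416) = -10595/60236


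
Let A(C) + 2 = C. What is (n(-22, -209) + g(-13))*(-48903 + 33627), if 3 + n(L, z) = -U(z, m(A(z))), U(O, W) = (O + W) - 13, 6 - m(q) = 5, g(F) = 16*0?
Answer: -3330168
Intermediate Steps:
A(C) = -2 + C
g(F) = 0
m(q) = 1 (m(q) = 6 - 1*5 = 6 - 5 = 1)
U(O, W) = -13 + O + W
n(L, z) = 9 - z (n(L, z) = -3 - (-13 + z + 1) = -3 - (-12 + z) = -3 + (12 - z) = 9 - z)
(n(-22, -209) + g(-13))*(-48903 + 33627) = ((9 - 1*(-209)) + 0)*(-48903 + 33627) = ((9 + 209) + 0)*(-15276) = (218 + 0)*(-15276) = 218*(-15276) = -3330168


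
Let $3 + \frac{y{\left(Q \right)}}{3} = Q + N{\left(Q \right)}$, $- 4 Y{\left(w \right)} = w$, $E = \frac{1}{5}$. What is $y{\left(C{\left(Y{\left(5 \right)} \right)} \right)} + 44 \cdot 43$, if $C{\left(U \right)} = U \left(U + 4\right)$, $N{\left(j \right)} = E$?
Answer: $\frac{149863}{80} \approx 1873.3$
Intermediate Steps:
$E = \frac{1}{5} \approx 0.2$
$Y{\left(w \right)} = - \frac{w}{4}$
$N{\left(j \right)} = \frac{1}{5}$
$C{\left(U \right)} = U \left(4 + U\right)$
$y{\left(Q \right)} = - \frac{42}{5} + 3 Q$ ($y{\left(Q \right)} = -9 + 3 \left(Q + \frac{1}{5}\right) = -9 + 3 \left(\frac{1}{5} + Q\right) = -9 + \left(\frac{3}{5} + 3 Q\right) = - \frac{42}{5} + 3 Q$)
$y{\left(C{\left(Y{\left(5 \right)} \right)} \right)} + 44 \cdot 43 = \left(- \frac{42}{5} + 3 \left(- \frac{1}{4}\right) 5 \left(4 - \frac{5}{4}\right)\right) + 44 \cdot 43 = \left(- \frac{42}{5} + 3 \left(- \frac{5 \left(4 - \frac{5}{4}\right)}{4}\right)\right) + 1892 = \left(- \frac{42}{5} + 3 \left(\left(- \frac{5}{4}\right) \frac{11}{4}\right)\right) + 1892 = \left(- \frac{42}{5} + 3 \left(- \frac{55}{16}\right)\right) + 1892 = \left(- \frac{42}{5} - \frac{165}{16}\right) + 1892 = - \frac{1497}{80} + 1892 = \frac{149863}{80}$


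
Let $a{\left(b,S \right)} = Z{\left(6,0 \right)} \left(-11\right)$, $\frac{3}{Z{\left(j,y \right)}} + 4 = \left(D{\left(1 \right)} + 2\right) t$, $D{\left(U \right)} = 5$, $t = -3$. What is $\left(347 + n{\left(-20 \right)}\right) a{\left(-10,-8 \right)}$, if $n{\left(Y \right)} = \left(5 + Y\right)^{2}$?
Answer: $\frac{18876}{25} \approx 755.04$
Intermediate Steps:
$Z{\left(j,y \right)} = - \frac{3}{25}$ ($Z{\left(j,y \right)} = \frac{3}{-4 + \left(5 + 2\right) \left(-3\right)} = \frac{3}{-4 + 7 \left(-3\right)} = \frac{3}{-4 - 21} = \frac{3}{-25} = 3 \left(- \frac{1}{25}\right) = - \frac{3}{25}$)
$a{\left(b,S \right)} = \frac{33}{25}$ ($a{\left(b,S \right)} = \left(- \frac{3}{25}\right) \left(-11\right) = \frac{33}{25}$)
$\left(347 + n{\left(-20 \right)}\right) a{\left(-10,-8 \right)} = \left(347 + \left(5 - 20\right)^{2}\right) \frac{33}{25} = \left(347 + \left(-15\right)^{2}\right) \frac{33}{25} = \left(347 + 225\right) \frac{33}{25} = 572 \cdot \frac{33}{25} = \frac{18876}{25}$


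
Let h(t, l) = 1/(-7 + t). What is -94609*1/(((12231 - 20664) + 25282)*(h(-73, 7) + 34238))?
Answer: -7568720/46150068111 ≈ -0.00016400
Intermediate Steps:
-94609*1/(((12231 - 20664) + 25282)*(h(-73, 7) + 34238)) = -94609*1/((1/(-7 - 73) + 34238)*((12231 - 20664) + 25282)) = -94609*1/((-8433 + 25282)*(1/(-80) + 34238)) = -94609*1/(16849*(-1/80 + 34238)) = -94609/((2739039/80)*16849) = -94609/46150068111/80 = -94609*80/46150068111 = -7568720/46150068111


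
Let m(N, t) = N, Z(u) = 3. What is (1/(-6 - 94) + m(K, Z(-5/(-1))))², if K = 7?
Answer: 488601/10000 ≈ 48.860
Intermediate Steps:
(1/(-6 - 94) + m(K, Z(-5/(-1))))² = (1/(-6 - 94) + 7)² = (1/(-100) + 7)² = (-1/100 + 7)² = (699/100)² = 488601/10000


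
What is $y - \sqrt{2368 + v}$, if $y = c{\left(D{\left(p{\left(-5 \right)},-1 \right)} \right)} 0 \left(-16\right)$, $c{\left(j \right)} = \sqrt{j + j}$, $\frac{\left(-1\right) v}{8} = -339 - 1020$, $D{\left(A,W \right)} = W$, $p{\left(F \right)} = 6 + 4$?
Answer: $- 2 \sqrt{3310} \approx -115.07$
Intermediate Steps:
$p{\left(F \right)} = 10$
$v = 10872$ ($v = - 8 \left(-339 - 1020\right) = \left(-8\right) \left(-1359\right) = 10872$)
$c{\left(j \right)} = \sqrt{2} \sqrt{j}$ ($c{\left(j \right)} = \sqrt{2 j} = \sqrt{2} \sqrt{j}$)
$y = 0$ ($y = \sqrt{2} \sqrt{-1} \cdot 0 \left(-16\right) = \sqrt{2} i 0 \left(-16\right) = i \sqrt{2} \cdot 0 \left(-16\right) = 0 \left(-16\right) = 0$)
$y - \sqrt{2368 + v} = 0 - \sqrt{2368 + 10872} = 0 - \sqrt{13240} = 0 - 2 \sqrt{3310} = - 2 \sqrt{3310}$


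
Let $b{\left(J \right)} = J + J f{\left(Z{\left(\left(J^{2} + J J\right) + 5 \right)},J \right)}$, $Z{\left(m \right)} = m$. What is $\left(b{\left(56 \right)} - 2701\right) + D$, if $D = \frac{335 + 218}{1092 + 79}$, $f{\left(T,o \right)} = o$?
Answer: $\frac{575514}{1171} \approx 491.47$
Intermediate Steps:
$D = \frac{553}{1171} \approx 0.47225$
$b{\left(J \right)} = J + J^{2}$ ($b{\left(J \right)} = J + J J = J + J^{2}$)
$\left(b{\left(56 \right)} - 2701\right) + D = \left(56 \left(1 + 56\right) - 2701\right) + \frac{553}{1171} = \left(56 \cdot 57 - 2701\right) + \frac{553}{1171} = \left(3192 - 2701\right) + \frac{553}{1171} = 491 + \frac{553}{1171} = \frac{575514}{1171}$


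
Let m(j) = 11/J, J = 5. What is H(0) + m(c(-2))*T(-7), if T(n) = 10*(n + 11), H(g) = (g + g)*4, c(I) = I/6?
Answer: 88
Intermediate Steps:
c(I) = I/6 (c(I) = I*(⅙) = I/6)
m(j) = 11/5
H(g) = 8*g (H(g) = (2*g)*4 = 8*g)
T(n) = 110 + 10*n (T(n) = 10*(11 + n) = 110 + 10*n)
H(0) + m(c(-2))*T(-7) = 8*0 + 11*(110 + 10*(-7))/5 = 0 + 11*(110 - 70)/5 = 0 + (11/5)*40 = 0 + 88 = 88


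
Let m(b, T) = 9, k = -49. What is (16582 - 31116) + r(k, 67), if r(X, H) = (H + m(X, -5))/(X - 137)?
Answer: -1351700/93 ≈ -14534.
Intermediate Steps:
r(X, H) = (9 + H)/(-137 + X) (r(X, H) = (H + 9)/(X - 137) = (9 + H)/(-137 + X))
(16582 - 31116) + r(k, 67) = (16582 - 31116) + (9 + 67)/(-137 - 49) = -14534 + 76/(-186) = -14534 - 1/186*76 = -14534 - 38/93 = -1351700/93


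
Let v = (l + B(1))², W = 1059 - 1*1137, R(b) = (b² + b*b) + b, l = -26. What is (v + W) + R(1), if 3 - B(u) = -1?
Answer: 409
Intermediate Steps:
B(u) = 4 (B(u) = 3 - 1*(-1) = 3 + 1 = 4)
R(b) = b + 2*b² (R(b) = (b² + b²) + b = 2*b² + b = b + 2*b²)
W = -78 (W = 1059 - 1137 = -78)
v = 484 (v = (-26 + 4)² = (-22)² = 484)
(v + W) + R(1) = (484 - 78) + 1*(1 + 2*1) = 406 + 1*(1 + 2) = 406 + 1*3 = 406 + 3 = 409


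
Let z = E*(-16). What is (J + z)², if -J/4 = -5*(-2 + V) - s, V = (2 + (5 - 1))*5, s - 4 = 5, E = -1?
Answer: 374544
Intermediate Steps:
s = 9 (s = 4 + 5 = 9)
V = 30 (V = (2 + 4)*5 = 6*5 = 30)
z = 16 (z = -1*(-16) = 16)
J = 596 (J = -4*(-5*(-2 + 30) - 1*9) = -4*(-5*28 - 9) = -4*(-140 - 9) = -4*(-149) = 596)
(J + z)² = (596 + 16)² = 612² = 374544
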